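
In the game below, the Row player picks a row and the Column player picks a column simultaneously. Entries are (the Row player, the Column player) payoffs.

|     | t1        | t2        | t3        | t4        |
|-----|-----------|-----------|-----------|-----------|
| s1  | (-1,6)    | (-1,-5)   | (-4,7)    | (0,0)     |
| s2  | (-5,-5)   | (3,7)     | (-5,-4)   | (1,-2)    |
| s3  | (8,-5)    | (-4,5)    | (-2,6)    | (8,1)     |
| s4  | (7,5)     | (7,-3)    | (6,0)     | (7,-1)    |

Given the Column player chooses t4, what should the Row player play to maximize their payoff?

s3

With the Column player fixed at t4, the Row player's payoffs are: s1 → 0, s2 → 1, s3 → 8, s4 → 7.
The maximum is 8, achieved by s3.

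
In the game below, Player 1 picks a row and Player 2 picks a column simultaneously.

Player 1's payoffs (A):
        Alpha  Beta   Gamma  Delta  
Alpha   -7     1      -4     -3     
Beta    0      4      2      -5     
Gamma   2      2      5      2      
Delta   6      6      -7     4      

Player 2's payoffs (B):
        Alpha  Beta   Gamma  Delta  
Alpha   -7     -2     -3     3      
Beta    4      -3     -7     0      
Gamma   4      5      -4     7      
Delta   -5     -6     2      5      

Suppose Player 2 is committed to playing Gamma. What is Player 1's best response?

With Player 2 fixed at Gamma, Player 1's payoffs are: Alpha → -4, Beta → 2, Gamma → 5, Delta → -7.
The maximum is 5, achieved by Gamma.

Gamma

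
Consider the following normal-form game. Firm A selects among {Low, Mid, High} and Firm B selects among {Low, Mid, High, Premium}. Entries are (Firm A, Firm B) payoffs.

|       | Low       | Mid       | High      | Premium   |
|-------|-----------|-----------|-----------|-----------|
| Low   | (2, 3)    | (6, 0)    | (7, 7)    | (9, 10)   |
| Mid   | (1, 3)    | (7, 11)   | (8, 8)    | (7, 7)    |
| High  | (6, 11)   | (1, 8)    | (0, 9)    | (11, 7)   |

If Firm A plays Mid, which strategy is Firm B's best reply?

Mid

With Firm A fixed at Mid, Firm B's payoffs are: Low → 3, Mid → 11, High → 8, Premium → 7.
The maximum is 11, achieved by Mid.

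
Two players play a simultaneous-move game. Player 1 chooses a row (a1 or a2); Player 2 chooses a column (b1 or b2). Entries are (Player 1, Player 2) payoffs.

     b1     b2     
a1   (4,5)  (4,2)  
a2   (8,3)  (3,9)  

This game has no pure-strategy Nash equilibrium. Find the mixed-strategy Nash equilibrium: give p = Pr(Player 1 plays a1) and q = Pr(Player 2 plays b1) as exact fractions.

In a mixed NE each player is indifferent between their pure strategies, so the opponent's mix sets the indifference.
Player 2 indifferent between b1 and b2: p·5 + (1−p)·3 = p·2 + (1−p)·9 ⟹ 3 + 2p = 9 + (-7)p ⟹ p = 2/3.
Player 1 indifferent between a1 and a2: q·4 + (1−q)·4 = q·8 + (1−q)·3 ⟹ 4 + 0q = 3 + 5q ⟹ q = 1/5.

p = 2/3, q = 1/5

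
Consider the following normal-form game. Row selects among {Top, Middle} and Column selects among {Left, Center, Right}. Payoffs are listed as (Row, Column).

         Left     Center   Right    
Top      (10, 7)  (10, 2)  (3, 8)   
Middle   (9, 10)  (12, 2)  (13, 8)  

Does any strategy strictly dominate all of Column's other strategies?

No strictly dominant strategy

A strategy is strictly dominant if it gives Column a strictly higher payoff than every other strategy, against every choice by the opponent.
Left is not dominant: against Top, Right gives 8 > 7.
Center is not dominant: against Top, Left gives 7 > 2.
Right is not dominant: against Middle, Left gives 10 > 8.
No single strategy is best against every opponent action.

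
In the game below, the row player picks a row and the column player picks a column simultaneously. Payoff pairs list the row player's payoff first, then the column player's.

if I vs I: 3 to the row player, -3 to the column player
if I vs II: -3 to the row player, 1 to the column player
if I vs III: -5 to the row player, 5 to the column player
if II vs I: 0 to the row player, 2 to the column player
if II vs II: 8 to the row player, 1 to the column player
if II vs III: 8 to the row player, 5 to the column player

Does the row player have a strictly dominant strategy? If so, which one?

Check whether one of the row player's strategies beats all alternatives regardless of what the opponent does.
I is not dominant: against II, II gives 8 > -3.
II is not dominant: against I, I gives 3 > 0.
No single strategy is best against every opponent action.

None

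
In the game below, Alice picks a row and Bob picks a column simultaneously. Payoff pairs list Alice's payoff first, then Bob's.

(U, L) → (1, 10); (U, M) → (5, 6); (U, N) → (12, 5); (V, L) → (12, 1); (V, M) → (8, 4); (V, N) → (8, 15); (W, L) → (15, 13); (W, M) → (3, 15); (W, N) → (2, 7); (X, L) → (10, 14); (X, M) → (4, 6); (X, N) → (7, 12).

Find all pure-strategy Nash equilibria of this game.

There is no pure-strategy Nash equilibrium

A profile is a Nash equilibrium when each player is best-responding to the other.
Alice's best responses — vs L: W (payoff 15); vs M: V (payoff 8); vs N: U (payoff 12).
Bob's best responses — vs U: L (payoff 10); vs V: N (payoff 15); vs W: M (payoff 15); vs X: L (payoff 14).
No cell has both players best-responding. For instance, Alice's best reply to L is W, but against W Bob prefers M over L.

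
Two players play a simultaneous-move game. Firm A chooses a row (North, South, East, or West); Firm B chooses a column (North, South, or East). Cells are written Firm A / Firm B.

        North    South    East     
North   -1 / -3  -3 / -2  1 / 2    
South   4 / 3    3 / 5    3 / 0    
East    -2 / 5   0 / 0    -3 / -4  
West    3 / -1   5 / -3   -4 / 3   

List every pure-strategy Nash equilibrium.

There is no pure-strategy Nash equilibrium

Check mutual best responses: a cell is a NE iff neither player can gain by unilaterally deviating.
Firm A's best responses — vs North: South (payoff 4); vs South: West (payoff 5); vs East: South (payoff 3).
Firm B's best responses — vs North: East (payoff 2); vs South: South (payoff 5); vs East: North (payoff 5); vs West: East (payoff 3).
No cell has both players best-responding. For instance, Firm A's best reply to North is South, but against South Firm B prefers South over North.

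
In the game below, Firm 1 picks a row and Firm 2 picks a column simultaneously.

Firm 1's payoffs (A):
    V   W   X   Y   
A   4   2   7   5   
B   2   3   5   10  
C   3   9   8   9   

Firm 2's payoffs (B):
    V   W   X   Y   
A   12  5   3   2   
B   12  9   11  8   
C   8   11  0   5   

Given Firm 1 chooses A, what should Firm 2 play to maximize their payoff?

With Firm 1 fixed at A, Firm 2's payoffs are: V → 12, W → 5, X → 3, Y → 2.
The maximum is 12, achieved by V.

V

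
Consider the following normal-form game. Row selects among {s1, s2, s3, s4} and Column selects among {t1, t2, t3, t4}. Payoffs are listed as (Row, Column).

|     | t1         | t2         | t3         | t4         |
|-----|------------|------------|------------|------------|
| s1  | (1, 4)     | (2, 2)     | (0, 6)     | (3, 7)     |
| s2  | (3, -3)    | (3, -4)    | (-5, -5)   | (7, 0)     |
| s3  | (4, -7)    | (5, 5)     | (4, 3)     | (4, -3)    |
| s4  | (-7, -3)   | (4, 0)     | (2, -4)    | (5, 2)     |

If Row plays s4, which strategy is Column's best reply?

t4

With Row fixed at s4, Column's payoffs are: t1 → -3, t2 → 0, t3 → -4, t4 → 2.
The maximum is 2, achieved by t4.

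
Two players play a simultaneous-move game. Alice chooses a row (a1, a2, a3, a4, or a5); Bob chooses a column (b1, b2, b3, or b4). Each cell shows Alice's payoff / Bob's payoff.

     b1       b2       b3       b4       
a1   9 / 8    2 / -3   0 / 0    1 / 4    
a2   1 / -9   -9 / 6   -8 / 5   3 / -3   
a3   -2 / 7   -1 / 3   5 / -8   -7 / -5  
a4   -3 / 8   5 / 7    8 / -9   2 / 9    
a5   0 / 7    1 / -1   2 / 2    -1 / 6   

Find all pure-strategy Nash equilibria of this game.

Check mutual best responses: a cell is a NE iff neither player can gain by unilaterally deviating.
Alice's best responses — vs b1: a1 (payoff 9); vs b2: a4 (payoff 5); vs b3: a4 (payoff 8); vs b4: a2 (payoff 3).
Bob's best responses — vs a1: b1 (payoff 8); vs a2: b2 (payoff 6); vs a3: b1 (payoff 7); vs a4: b4 (payoff 9); vs a5: b1 (payoff 7).
The only mutual best response is (a1, b1); neither player gains by switching there.

(a1, b1)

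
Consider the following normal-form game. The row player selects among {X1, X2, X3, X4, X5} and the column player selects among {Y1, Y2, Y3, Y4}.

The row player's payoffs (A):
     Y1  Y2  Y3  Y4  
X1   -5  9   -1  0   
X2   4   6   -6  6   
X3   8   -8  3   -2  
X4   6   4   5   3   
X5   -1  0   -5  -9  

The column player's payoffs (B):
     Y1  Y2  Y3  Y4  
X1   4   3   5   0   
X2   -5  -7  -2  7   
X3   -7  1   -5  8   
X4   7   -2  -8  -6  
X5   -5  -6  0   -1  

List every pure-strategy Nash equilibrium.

A profile is a Nash equilibrium when each player is best-responding to the other.
The row player's best responses — vs Y1: X3 (payoff 8); vs Y2: X1 (payoff 9); vs Y3: X4 (payoff 5); vs Y4: X2 (payoff 6).
The column player's best responses — vs X1: Y3 (payoff 5); vs X2: Y4 (payoff 7); vs X3: Y4 (payoff 8); vs X4: Y1 (payoff 7); vs X5: Y3 (payoff 0).
The only mutual best response is (X2, Y4); neither player gains by switching there.

(X2, Y4)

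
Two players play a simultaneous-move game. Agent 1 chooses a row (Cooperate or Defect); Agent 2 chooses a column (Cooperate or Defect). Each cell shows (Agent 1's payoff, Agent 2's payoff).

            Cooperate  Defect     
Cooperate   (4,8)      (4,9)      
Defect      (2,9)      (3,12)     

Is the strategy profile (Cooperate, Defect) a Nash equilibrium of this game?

Yes

Holding Agent 2 at Defect: Agent 1 gets 4 from Cooperate, versus 3 from Defect. No profitable deviation for Agent 1.
Holding Agent 1 at Cooperate: Agent 2 gets 9 from Defect, versus 8 from Cooperate. No profitable deviation for Agent 2 either.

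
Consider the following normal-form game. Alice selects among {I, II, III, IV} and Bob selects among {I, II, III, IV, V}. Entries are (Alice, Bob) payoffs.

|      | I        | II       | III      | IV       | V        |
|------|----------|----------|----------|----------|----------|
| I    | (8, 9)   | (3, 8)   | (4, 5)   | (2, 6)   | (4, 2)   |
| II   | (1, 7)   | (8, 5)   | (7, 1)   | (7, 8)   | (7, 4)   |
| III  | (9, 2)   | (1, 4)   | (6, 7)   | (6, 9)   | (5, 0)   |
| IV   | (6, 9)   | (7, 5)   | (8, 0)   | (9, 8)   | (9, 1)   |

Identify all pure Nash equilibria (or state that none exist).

Find each player's best response to every opponent strategy; NE are the intersections.
Alice's best responses — vs I: III (payoff 9); vs II: II (payoff 8); vs III: IV (payoff 8); vs IV: IV (payoff 9); vs V: IV (payoff 9).
Bob's best responses — vs I: I (payoff 9); vs II: IV (payoff 8); vs III: IV (payoff 9); vs IV: I (payoff 9).
No cell has both players best-responding. For instance, Alice's best reply to III is IV, but against IV Bob prefers I over III.

None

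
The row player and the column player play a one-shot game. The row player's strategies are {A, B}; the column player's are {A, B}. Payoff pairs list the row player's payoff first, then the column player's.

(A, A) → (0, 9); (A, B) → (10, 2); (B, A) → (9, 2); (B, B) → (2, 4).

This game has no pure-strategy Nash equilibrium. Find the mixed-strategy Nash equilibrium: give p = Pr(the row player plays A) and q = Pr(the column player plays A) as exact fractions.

In a mixed NE each player is indifferent between their pure strategies, so the opponent's mix sets the indifference.
The column player indifferent between A and B: p·9 + (1−p)·2 = p·2 + (1−p)·4 ⟹ 2 + 7p = 4 + (-2)p ⟹ p = 2/9.
The row player indifferent between A and B: q·0 + (1−q)·10 = q·9 + (1−q)·2 ⟹ 10 + (-10)q = 2 + 7q ⟹ q = 8/17.

p = 2/9, q = 8/17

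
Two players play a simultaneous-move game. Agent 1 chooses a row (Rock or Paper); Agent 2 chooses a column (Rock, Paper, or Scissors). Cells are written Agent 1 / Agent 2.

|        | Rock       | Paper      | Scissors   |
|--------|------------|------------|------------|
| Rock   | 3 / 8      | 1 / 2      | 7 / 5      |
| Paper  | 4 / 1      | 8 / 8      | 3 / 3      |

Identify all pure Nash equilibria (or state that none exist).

A profile is a Nash equilibrium when each player is best-responding to the other.
Agent 1's best responses — vs Rock: Paper (payoff 4); vs Paper: Paper (payoff 8); vs Scissors: Rock (payoff 7).
Agent 2's best responses — vs Rock: Rock (payoff 8); vs Paper: Paper (payoff 8).
The only mutual best response is (Paper, Paper); neither player gains by switching there.

(Paper, Paper)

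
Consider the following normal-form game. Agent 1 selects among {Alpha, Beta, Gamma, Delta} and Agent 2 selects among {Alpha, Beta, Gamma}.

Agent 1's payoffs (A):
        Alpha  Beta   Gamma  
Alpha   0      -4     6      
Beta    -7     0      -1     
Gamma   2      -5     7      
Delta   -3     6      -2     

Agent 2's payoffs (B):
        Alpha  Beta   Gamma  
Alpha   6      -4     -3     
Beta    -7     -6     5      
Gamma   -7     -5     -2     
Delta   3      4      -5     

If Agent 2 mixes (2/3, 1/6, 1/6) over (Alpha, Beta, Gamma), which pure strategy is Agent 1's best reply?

Gamma

Agent 1's best reply maximizes expected payoff against the mix.
Alpha: (2/3)·0 + (1/6)·(-4) + (1/6)·6 = 1/3
Beta: (2/3)·(-7) + (1/6)·0 + (1/6)·(-1) = -29/6
Gamma: (2/3)·2 + (1/6)·(-5) + (1/6)·7 = 5/3
Delta: (2/3)·(-3) + (1/6)·6 + (1/6)·(-2) = -4/3
Highest expected payoff is 5/3, from Gamma.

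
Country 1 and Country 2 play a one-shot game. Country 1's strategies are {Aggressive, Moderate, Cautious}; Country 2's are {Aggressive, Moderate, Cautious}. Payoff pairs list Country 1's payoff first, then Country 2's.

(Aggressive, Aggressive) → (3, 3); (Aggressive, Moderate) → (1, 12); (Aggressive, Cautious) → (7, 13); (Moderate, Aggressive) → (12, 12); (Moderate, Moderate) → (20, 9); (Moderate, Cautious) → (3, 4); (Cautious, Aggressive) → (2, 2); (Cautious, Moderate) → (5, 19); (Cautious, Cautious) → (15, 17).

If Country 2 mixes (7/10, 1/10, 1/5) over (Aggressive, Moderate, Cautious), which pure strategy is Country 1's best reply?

Moderate

Compute Country 1's expected payoff from each pure strategy against the given mix.
Aggressive: (7/10)·3 + (1/10)·1 + (1/5)·7 = 18/5
Moderate: (7/10)·12 + (1/10)·20 + (1/5)·3 = 11
Cautious: (7/10)·2 + (1/10)·5 + (1/5)·15 = 49/10
Highest expected payoff is 11, from Moderate.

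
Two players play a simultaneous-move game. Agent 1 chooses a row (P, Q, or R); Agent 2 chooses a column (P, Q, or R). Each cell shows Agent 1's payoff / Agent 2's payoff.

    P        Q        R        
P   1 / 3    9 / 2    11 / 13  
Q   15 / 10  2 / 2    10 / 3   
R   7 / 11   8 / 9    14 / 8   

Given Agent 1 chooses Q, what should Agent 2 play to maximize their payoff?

With Agent 1 fixed at Q, Agent 2's payoffs are: P → 10, Q → 2, R → 3.
The maximum is 10, achieved by P.

P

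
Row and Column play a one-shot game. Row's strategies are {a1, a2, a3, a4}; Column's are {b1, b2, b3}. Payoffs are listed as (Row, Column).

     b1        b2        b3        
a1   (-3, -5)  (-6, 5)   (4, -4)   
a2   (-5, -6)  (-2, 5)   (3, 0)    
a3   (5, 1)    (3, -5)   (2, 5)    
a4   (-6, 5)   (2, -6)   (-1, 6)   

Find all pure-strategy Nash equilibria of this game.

A profile is a Nash equilibrium when each player is best-responding to the other.
Row's best responses — vs b1: a3 (payoff 5); vs b2: a3 (payoff 3); vs b3: a1 (payoff 4).
Column's best responses — vs a1: b2 (payoff 5); vs a2: b2 (payoff 5); vs a3: b3 (payoff 5); vs a4: b3 (payoff 6).
No cell has both players best-responding. For instance, Row's best reply to b1 is a3, but against a3 Column prefers b3 over b1.

There is no pure-strategy Nash equilibrium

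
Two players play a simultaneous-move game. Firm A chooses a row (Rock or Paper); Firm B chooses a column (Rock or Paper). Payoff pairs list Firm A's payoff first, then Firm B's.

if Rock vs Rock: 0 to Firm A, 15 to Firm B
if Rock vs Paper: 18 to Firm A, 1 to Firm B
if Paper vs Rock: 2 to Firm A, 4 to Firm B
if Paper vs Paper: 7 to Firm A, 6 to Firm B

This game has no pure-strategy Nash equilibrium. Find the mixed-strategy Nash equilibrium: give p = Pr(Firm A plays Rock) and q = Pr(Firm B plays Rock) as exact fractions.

p = 1/8, q = 11/13

Each player's mixing probability is pinned down by making the *other* player indifferent.
Firm B indifferent between Rock and Paper: p·15 + (1−p)·4 = p·1 + (1−p)·6 ⟹ 4 + 11p = 6 + (-5)p ⟹ p = 1/8.
Firm A indifferent between Rock and Paper: q·0 + (1−q)·18 = q·2 + (1−q)·7 ⟹ 18 + (-18)q = 7 + (-5)q ⟹ q = 11/13.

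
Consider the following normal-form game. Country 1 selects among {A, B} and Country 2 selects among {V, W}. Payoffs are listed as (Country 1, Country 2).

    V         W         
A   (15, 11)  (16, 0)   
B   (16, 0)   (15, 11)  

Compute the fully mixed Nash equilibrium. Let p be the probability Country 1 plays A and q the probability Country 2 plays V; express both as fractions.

p = 1/2, q = 1/2

In a mixed NE each player is indifferent between their pure strategies, so the opponent's mix sets the indifference.
Country 2 indifferent between V and W: p·11 + (1−p)·0 = p·0 + (1−p)·11 ⟹ 0 + 11p = 11 + (-11)p ⟹ p = 1/2.
Country 1 indifferent between A and B: q·15 + (1−q)·16 = q·16 + (1−q)·15 ⟹ 16 + (-1)q = 15 + 1q ⟹ q = 1/2.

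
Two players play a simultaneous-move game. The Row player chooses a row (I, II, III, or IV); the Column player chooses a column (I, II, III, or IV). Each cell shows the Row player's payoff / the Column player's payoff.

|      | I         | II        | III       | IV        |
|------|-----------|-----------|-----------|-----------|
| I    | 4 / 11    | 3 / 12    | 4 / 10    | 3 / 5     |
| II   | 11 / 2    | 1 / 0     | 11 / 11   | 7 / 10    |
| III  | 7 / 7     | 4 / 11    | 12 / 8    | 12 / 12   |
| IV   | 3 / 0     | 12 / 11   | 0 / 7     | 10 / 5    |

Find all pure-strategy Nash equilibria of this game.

Check mutual best responses: a cell is a NE iff neither player can gain by unilaterally deviating.
The Row player's best responses — vs I: II (payoff 11); vs II: IV (payoff 12); vs III: III (payoff 12); vs IV: III (payoff 12).
The Column player's best responses — vs I: II (payoff 12); vs II: III (payoff 11); vs III: IV (payoff 12); vs IV: II (payoff 11).
Mutual best responses occur at (III, IV) and (IV, II); at each, neither player gains by switching.

(III, IV) and (IV, II)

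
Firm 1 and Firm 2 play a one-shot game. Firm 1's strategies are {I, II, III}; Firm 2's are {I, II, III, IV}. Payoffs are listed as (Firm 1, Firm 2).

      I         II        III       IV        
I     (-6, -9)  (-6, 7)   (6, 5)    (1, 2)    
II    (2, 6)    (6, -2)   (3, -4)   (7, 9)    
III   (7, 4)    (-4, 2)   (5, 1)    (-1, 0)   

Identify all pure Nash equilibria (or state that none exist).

Check mutual best responses: a cell is a NE iff neither player can gain by unilaterally deviating.
Firm 1's best responses — vs I: III (payoff 7); vs II: II (payoff 6); vs III: I (payoff 6); vs IV: II (payoff 7).
Firm 2's best responses — vs I: II (payoff 7); vs II: IV (payoff 9); vs III: I (payoff 4).
Mutual best responses occur at (II, IV) and (III, I); at each, neither player gains by switching.

(II, IV) and (III, I)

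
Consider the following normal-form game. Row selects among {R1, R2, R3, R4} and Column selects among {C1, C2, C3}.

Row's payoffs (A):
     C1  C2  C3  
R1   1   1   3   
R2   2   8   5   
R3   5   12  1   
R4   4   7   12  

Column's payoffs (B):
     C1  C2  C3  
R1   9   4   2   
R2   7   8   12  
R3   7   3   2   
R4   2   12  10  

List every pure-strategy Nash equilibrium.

Check mutual best responses: a cell is a NE iff neither player can gain by unilaterally deviating.
Row's best responses — vs C1: R3 (payoff 5); vs C2: R3 (payoff 12); vs C3: R4 (payoff 12).
Column's best responses — vs R1: C1 (payoff 9); vs R2: C3 (payoff 12); vs R3: C1 (payoff 7); vs R4: C2 (payoff 12).
The only mutual best response is (R3, C1); neither player gains by switching there.

(R3, C1)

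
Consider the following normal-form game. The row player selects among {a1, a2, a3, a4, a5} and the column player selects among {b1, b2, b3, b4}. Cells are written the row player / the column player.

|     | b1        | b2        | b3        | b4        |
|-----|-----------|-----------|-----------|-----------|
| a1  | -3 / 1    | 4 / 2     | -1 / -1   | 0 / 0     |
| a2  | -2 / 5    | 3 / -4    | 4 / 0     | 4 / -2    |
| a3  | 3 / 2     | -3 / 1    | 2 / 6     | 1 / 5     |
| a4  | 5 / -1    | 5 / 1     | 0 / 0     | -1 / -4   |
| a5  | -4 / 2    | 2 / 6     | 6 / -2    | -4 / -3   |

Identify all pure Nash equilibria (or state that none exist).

(a4, b2)

Check mutual best responses: a cell is a NE iff neither player can gain by unilaterally deviating.
The row player's best responses — vs b1: a4 (payoff 5); vs b2: a4 (payoff 5); vs b3: a5 (payoff 6); vs b4: a2 (payoff 4).
The column player's best responses — vs a1: b2 (payoff 2); vs a2: b1 (payoff 5); vs a3: b3 (payoff 6); vs a4: b2 (payoff 1); vs a5: b2 (payoff 6).
The only mutual best response is (a4, b2); neither player gains by switching there.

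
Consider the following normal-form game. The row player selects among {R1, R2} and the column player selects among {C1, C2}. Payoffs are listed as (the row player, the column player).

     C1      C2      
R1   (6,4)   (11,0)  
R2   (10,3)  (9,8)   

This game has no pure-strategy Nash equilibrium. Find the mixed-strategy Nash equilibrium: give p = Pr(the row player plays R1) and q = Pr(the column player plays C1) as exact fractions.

p = 5/9, q = 1/3

In a mixed NE each player is indifferent between their pure strategies, so the opponent's mix sets the indifference.
The column player indifferent between C1 and C2: p·4 + (1−p)·3 = p·0 + (1−p)·8 ⟹ 3 + 1p = 8 + (-8)p ⟹ p = 5/9.
The row player indifferent between R1 and R2: q·6 + (1−q)·11 = q·10 + (1−q)·9 ⟹ 11 + (-5)q = 9 + 1q ⟹ q = 1/3.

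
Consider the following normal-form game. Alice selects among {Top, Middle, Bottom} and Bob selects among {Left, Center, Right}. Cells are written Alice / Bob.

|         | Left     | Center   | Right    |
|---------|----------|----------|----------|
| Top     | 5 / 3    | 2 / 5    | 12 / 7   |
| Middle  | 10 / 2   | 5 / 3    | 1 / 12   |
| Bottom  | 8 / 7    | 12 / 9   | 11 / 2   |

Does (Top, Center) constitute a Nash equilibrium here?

Holding Bob at Center: Alice gets 2 from Top but could get 12 by switching to Bottom. Alice has a profitable deviation.

No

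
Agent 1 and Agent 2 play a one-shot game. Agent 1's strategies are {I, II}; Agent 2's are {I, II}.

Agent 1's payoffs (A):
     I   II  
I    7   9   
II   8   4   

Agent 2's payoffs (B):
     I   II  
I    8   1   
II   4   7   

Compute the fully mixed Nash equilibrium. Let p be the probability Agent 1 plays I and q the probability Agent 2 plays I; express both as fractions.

In a mixed NE each player is indifferent between their pure strategies, so the opponent's mix sets the indifference.
Agent 2 indifferent between I and II: p·8 + (1−p)·4 = p·1 + (1−p)·7 ⟹ 4 + 4p = 7 + (-6)p ⟹ p = 3/10.
Agent 1 indifferent between I and II: q·7 + (1−q)·9 = q·8 + (1−q)·4 ⟹ 9 + (-2)q = 4 + 4q ⟹ q = 5/6.

p = 3/10, q = 5/6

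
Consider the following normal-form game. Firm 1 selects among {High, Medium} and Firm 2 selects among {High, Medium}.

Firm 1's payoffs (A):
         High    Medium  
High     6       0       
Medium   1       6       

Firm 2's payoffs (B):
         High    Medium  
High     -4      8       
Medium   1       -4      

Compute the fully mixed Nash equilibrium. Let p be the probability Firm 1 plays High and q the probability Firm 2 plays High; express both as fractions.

In a mixed NE each player is indifferent between their pure strategies, so the opponent's mix sets the indifference.
Firm 2 indifferent between High and Medium: p·(-4) + (1−p)·1 = p·8 + (1−p)·(-4) ⟹ 1 + (-5)p = (-4) + 12p ⟹ p = 5/17.
Firm 1 indifferent between High and Medium: q·6 + (1−q)·0 = q·1 + (1−q)·6 ⟹ 0 + 6q = 6 + (-5)q ⟹ q = 6/11.

p = 5/17, q = 6/11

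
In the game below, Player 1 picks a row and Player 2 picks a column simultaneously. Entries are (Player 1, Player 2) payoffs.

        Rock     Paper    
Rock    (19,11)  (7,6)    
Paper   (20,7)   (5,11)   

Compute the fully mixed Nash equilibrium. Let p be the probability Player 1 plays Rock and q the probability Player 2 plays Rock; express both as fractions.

Each player's mixing probability is pinned down by making the *other* player indifferent.
Player 2 indifferent between Rock and Paper: p·11 + (1−p)·7 = p·6 + (1−p)·11 ⟹ 7 + 4p = 11 + (-5)p ⟹ p = 4/9.
Player 1 indifferent between Rock and Paper: q·19 + (1−q)·7 = q·20 + (1−q)·5 ⟹ 7 + 12q = 5 + 15q ⟹ q = 2/3.

p = 4/9, q = 2/3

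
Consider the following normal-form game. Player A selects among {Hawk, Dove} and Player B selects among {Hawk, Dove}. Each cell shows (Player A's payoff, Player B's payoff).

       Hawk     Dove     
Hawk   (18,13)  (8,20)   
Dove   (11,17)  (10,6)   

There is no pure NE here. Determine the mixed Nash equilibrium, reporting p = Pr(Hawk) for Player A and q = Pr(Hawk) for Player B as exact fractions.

Each player's mixing probability is pinned down by making the *other* player indifferent.
Player B indifferent between Hawk and Dove: p·13 + (1−p)·17 = p·20 + (1−p)·6 ⟹ 17 + (-4)p = 6 + 14p ⟹ p = 11/18.
Player A indifferent between Hawk and Dove: q·18 + (1−q)·8 = q·11 + (1−q)·10 ⟹ 8 + 10q = 10 + 1q ⟹ q = 2/9.

p = 11/18, q = 2/9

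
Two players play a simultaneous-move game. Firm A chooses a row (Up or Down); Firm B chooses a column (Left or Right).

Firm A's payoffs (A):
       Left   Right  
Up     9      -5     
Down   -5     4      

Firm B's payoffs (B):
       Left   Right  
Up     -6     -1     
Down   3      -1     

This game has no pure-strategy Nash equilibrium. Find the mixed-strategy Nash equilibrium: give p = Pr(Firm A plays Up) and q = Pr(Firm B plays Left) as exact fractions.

p = 4/9, q = 9/23

Each player's mixing probability is pinned down by making the *other* player indifferent.
Firm B indifferent between Left and Right: p·(-6) + (1−p)·3 = p·(-1) + (1−p)·(-1) ⟹ 3 + (-9)p = (-1) + 0p ⟹ p = 4/9.
Firm A indifferent between Up and Down: q·9 + (1−q)·(-5) = q·(-5) + (1−q)·4 ⟹ (-5) + 14q = 4 + (-9)q ⟹ q = 9/23.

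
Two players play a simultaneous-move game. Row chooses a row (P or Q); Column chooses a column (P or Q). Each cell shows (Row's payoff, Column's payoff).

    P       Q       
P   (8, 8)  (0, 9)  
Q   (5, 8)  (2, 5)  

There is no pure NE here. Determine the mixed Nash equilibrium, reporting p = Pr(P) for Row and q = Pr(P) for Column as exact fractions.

p = 3/4, q = 2/5

In a mixed NE each player is indifferent between their pure strategies, so the opponent's mix sets the indifference.
Column indifferent between P and Q: p·8 + (1−p)·8 = p·9 + (1−p)·5 ⟹ 8 + 0p = 5 + 4p ⟹ p = 3/4.
Row indifferent between P and Q: q·8 + (1−q)·0 = q·5 + (1−q)·2 ⟹ 0 + 8q = 2 + 3q ⟹ q = 2/5.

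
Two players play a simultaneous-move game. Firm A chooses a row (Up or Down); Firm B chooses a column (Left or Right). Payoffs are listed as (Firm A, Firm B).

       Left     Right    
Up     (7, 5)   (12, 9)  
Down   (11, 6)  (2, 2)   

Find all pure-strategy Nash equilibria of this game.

(Up, Right) and (Down, Left)

Find each player's best response to every opponent strategy; NE are the intersections.
Firm A's best responses — vs Left: Down (payoff 11); vs Right: Up (payoff 12).
Firm B's best responses — vs Up: Right (payoff 9); vs Down: Left (payoff 6).
Mutual best responses occur at (Up, Right) and (Down, Left); at each, neither player gains by switching.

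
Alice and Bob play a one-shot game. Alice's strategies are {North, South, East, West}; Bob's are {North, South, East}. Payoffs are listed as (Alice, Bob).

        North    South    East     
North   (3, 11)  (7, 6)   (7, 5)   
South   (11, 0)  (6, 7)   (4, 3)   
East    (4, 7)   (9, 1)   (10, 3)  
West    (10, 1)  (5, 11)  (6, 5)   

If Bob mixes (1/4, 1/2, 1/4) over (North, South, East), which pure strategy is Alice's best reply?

Compute Alice's expected payoff from each pure strategy against the given mix.
North: (1/4)·3 + (1/2)·7 + (1/4)·7 = 6
South: (1/4)·11 + (1/2)·6 + (1/4)·4 = 27/4
East: (1/4)·4 + (1/2)·9 + (1/4)·10 = 8
West: (1/4)·10 + (1/2)·5 + (1/4)·6 = 13/2
Highest expected payoff is 8, from East.

East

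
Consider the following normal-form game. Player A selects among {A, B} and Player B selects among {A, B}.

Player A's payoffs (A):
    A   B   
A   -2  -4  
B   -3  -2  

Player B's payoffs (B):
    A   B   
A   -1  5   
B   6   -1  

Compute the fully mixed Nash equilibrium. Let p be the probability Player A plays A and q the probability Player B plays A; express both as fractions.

p = 7/13, q = 2/3

Each player's mixing probability is pinned down by making the *other* player indifferent.
Player B indifferent between A and B: p·(-1) + (1−p)·6 = p·5 + (1−p)·(-1) ⟹ 6 + (-7)p = (-1) + 6p ⟹ p = 7/13.
Player A indifferent between A and B: q·(-2) + (1−q)·(-4) = q·(-3) + (1−q)·(-2) ⟹ (-4) + 2q = (-2) + (-1)q ⟹ q = 2/3.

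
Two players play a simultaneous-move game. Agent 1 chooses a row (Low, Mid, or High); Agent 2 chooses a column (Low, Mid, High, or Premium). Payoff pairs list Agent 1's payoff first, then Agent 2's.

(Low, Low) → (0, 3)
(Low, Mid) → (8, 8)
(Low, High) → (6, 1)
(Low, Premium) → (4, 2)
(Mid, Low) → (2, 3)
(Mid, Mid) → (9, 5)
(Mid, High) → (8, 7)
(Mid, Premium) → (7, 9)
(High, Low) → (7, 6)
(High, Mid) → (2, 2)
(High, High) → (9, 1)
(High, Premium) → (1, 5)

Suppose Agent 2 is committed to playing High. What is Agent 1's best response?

With Agent 2 fixed at High, Agent 1's payoffs are: Low → 6, Mid → 8, High → 9.
The maximum is 9, achieved by High.

High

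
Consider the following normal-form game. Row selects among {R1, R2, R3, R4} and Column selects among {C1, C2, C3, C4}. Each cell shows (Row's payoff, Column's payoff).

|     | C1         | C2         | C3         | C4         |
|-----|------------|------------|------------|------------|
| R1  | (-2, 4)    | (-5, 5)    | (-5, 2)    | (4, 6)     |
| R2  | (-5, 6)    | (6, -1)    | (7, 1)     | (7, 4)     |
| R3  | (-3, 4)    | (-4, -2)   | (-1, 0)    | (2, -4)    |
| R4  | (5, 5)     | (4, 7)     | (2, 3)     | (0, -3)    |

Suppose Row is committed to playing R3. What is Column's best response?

With Row fixed at R3, Column's payoffs are: C1 → 4, C2 → -2, C3 → 0, C4 → -4.
The maximum is 4, achieved by C1.

C1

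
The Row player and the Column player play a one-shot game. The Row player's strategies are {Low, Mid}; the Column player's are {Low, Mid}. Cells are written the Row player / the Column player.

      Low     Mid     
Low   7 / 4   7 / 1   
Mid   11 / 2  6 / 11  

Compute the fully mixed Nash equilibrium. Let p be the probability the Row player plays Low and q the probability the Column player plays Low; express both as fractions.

p = 3/4, q = 1/5

Each player's mixing probability is pinned down by making the *other* player indifferent.
The Column player indifferent between Low and Mid: p·4 + (1−p)·2 = p·1 + (1−p)·11 ⟹ 2 + 2p = 11 + (-10)p ⟹ p = 3/4.
The Row player indifferent between Low and Mid: q·7 + (1−q)·7 = q·11 + (1−q)·6 ⟹ 7 + 0q = 6 + 5q ⟹ q = 1/5.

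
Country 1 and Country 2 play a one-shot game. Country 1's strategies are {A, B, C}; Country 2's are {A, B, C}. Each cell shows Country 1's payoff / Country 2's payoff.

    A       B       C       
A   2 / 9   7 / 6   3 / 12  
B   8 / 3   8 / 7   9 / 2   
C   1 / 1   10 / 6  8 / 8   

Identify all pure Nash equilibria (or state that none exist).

Find each player's best response to every opponent strategy; NE are the intersections.
Country 1's best responses — vs A: B (payoff 8); vs B: C (payoff 10); vs C: B (payoff 9).
Country 2's best responses — vs A: C (payoff 12); vs B: B (payoff 7); vs C: C (payoff 8).
No cell has both players best-responding. For instance, Country 1's best reply to C is B, but against B Country 2 prefers B over C.

No pure-strategy Nash equilibrium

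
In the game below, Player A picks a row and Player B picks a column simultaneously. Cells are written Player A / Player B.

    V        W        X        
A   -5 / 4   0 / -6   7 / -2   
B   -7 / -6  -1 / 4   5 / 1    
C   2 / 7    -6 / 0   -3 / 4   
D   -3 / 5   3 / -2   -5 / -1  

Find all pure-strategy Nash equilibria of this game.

(C, V)

Find each player's best response to every opponent strategy; NE are the intersections.
Player A's best responses — vs V: C (payoff 2); vs W: D (payoff 3); vs X: A (payoff 7).
Player B's best responses — vs A: V (payoff 4); vs B: W (payoff 4); vs C: V (payoff 7); vs D: V (payoff 5).
The only mutual best response is (C, V); neither player gains by switching there.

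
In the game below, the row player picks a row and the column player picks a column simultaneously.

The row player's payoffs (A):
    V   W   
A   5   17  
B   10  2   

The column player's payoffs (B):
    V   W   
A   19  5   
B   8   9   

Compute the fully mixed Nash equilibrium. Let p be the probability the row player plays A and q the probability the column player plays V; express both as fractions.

p = 1/15, q = 3/4

In a mixed NE each player is indifferent between their pure strategies, so the opponent's mix sets the indifference.
The column player indifferent between V and W: p·19 + (1−p)·8 = p·5 + (1−p)·9 ⟹ 8 + 11p = 9 + (-4)p ⟹ p = 1/15.
The row player indifferent between A and B: q·5 + (1−q)·17 = q·10 + (1−q)·2 ⟹ 17 + (-12)q = 2 + 8q ⟹ q = 3/4.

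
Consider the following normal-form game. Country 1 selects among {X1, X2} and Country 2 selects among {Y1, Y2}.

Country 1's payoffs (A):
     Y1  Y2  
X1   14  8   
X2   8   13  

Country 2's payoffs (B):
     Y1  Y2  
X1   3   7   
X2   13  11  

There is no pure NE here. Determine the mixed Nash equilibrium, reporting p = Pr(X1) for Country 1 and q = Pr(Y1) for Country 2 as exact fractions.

p = 1/3, q = 5/11

In a mixed NE each player is indifferent between their pure strategies, so the opponent's mix sets the indifference.
Country 2 indifferent between Y1 and Y2: p·3 + (1−p)·13 = p·7 + (1−p)·11 ⟹ 13 + (-10)p = 11 + (-4)p ⟹ p = 1/3.
Country 1 indifferent between X1 and X2: q·14 + (1−q)·8 = q·8 + (1−q)·13 ⟹ 8 + 6q = 13 + (-5)q ⟹ q = 5/11.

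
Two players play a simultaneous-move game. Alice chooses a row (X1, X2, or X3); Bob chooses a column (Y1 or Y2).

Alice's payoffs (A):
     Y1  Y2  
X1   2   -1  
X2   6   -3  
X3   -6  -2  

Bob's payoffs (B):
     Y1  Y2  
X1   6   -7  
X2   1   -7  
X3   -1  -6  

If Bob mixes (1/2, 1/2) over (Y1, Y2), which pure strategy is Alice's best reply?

Compute Alice's expected payoff from each pure strategy against the given mix.
X1: (1/2)·2 + (1/2)·(-1) = 1/2
X2: (1/2)·6 + (1/2)·(-3) = 3/2
X3: (1/2)·(-6) + (1/2)·(-2) = -4
Highest expected payoff is 3/2, from X2.

X2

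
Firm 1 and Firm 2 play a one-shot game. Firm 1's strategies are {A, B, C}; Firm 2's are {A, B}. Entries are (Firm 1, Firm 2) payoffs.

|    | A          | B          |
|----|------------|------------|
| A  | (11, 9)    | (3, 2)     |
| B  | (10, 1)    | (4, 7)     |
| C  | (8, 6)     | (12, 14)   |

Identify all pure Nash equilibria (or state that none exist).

Check mutual best responses: a cell is a NE iff neither player can gain by unilaterally deviating.
Firm 1's best responses — vs A: A (payoff 11); vs B: C (payoff 12).
Firm 2's best responses — vs A: A (payoff 9); vs B: B (payoff 7); vs C: B (payoff 14).
Mutual best responses occur at (A, A) and (C, B); at each, neither player gains by switching.

(A, A) and (C, B)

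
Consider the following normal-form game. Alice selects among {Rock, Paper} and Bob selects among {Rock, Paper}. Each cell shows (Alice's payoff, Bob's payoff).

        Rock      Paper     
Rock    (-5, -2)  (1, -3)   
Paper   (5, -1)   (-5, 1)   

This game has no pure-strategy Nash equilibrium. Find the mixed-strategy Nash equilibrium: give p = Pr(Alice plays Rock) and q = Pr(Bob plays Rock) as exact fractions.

p = 2/3, q = 3/8

In a mixed NE each player is indifferent between their pure strategies, so the opponent's mix sets the indifference.
Bob indifferent between Rock and Paper: p·(-2) + (1−p)·(-1) = p·(-3) + (1−p)·1 ⟹ (-1) + (-1)p = 1 + (-4)p ⟹ p = 2/3.
Alice indifferent between Rock and Paper: q·(-5) + (1−q)·1 = q·5 + (1−q)·(-5) ⟹ 1 + (-6)q = (-5) + 10q ⟹ q = 3/8.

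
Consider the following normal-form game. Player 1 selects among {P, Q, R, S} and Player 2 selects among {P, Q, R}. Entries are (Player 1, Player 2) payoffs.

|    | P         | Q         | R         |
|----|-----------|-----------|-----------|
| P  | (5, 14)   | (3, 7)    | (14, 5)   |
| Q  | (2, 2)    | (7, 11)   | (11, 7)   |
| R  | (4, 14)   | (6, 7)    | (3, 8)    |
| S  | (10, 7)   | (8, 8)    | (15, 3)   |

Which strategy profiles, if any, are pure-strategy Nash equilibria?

(S, Q)

Find each player's best response to every opponent strategy; NE are the intersections.
Player 1's best responses — vs P: S (payoff 10); vs Q: S (payoff 8); vs R: S (payoff 15).
Player 2's best responses — vs P: P (payoff 14); vs Q: Q (payoff 11); vs R: P (payoff 14); vs S: Q (payoff 8).
The only mutual best response is (S, Q); neither player gains by switching there.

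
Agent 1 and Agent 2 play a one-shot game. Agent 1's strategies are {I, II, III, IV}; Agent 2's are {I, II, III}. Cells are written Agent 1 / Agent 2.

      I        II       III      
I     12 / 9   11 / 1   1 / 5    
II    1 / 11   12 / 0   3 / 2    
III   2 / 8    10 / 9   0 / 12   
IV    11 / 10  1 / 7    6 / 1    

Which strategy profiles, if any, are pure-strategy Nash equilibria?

A profile is a Nash equilibrium when each player is best-responding to the other.
Agent 1's best responses — vs I: I (payoff 12); vs II: II (payoff 12); vs III: IV (payoff 6).
Agent 2's best responses — vs I: I (payoff 9); vs II: I (payoff 11); vs III: III (payoff 12); vs IV: I (payoff 10).
The only mutual best response is (I, I); neither player gains by switching there.

(I, I)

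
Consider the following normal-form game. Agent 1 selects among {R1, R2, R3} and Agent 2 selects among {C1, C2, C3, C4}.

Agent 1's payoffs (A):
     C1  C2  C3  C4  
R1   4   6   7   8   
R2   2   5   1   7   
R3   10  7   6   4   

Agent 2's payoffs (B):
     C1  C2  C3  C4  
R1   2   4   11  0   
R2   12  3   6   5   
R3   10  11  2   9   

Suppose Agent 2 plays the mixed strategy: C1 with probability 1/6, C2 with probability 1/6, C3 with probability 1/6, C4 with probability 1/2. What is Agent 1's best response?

Agent 1's best reply maximizes expected payoff against the mix.
R1: (1/6)·4 + (1/6)·6 + (1/6)·7 + (1/2)·8 = 41/6
R2: (1/6)·2 + (1/6)·5 + (1/6)·1 + (1/2)·7 = 29/6
R3: (1/6)·10 + (1/6)·7 + (1/6)·6 + (1/2)·4 = 35/6
Highest expected payoff is 41/6, from R1.

R1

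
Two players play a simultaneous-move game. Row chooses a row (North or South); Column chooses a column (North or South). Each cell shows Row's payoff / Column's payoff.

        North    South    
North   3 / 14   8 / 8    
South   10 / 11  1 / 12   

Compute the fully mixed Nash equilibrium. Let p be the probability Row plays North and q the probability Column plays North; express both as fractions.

Each player's mixing probability is pinned down by making the *other* player indifferent.
Column indifferent between North and South: p·14 + (1−p)·11 = p·8 + (1−p)·12 ⟹ 11 + 3p = 12 + (-4)p ⟹ p = 1/7.
Row indifferent between North and South: q·3 + (1−q)·8 = q·10 + (1−q)·1 ⟹ 8 + (-5)q = 1 + 9q ⟹ q = 1/2.

p = 1/7, q = 1/2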